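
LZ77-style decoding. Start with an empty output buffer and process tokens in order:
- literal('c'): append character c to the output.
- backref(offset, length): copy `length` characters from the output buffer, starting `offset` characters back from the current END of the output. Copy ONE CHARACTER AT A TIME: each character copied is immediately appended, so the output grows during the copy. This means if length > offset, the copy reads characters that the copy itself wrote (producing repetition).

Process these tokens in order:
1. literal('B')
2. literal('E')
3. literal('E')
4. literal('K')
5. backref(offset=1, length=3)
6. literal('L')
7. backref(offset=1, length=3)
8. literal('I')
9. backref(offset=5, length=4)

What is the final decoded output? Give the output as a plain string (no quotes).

Answer: BEEKKKKLLLLILLLL

Derivation:
Token 1: literal('B'). Output: "B"
Token 2: literal('E'). Output: "BE"
Token 3: literal('E'). Output: "BEE"
Token 4: literal('K'). Output: "BEEK"
Token 5: backref(off=1, len=3) (overlapping!). Copied 'KKK' from pos 3. Output: "BEEKKKK"
Token 6: literal('L'). Output: "BEEKKKKL"
Token 7: backref(off=1, len=3) (overlapping!). Copied 'LLL' from pos 7. Output: "BEEKKKKLLLL"
Token 8: literal('I'). Output: "BEEKKKKLLLLI"
Token 9: backref(off=5, len=4). Copied 'LLLL' from pos 7. Output: "BEEKKKKLLLLILLLL"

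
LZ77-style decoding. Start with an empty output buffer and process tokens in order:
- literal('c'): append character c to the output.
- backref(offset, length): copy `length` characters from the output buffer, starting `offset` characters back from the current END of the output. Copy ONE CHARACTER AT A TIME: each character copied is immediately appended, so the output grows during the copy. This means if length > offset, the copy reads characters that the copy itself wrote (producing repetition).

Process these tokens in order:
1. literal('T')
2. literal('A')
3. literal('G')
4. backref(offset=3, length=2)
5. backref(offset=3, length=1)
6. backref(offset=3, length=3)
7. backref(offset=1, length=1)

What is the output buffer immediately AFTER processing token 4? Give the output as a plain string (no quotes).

Answer: TAGTA

Derivation:
Token 1: literal('T'). Output: "T"
Token 2: literal('A'). Output: "TA"
Token 3: literal('G'). Output: "TAG"
Token 4: backref(off=3, len=2). Copied 'TA' from pos 0. Output: "TAGTA"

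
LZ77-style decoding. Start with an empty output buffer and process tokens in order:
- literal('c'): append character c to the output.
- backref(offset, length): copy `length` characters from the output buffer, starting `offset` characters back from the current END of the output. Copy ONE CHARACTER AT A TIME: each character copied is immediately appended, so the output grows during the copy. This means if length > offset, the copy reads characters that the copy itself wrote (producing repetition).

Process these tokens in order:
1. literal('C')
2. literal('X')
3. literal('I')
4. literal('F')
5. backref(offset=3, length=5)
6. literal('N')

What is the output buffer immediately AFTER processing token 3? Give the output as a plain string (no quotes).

Token 1: literal('C'). Output: "C"
Token 2: literal('X'). Output: "CX"
Token 3: literal('I'). Output: "CXI"

Answer: CXI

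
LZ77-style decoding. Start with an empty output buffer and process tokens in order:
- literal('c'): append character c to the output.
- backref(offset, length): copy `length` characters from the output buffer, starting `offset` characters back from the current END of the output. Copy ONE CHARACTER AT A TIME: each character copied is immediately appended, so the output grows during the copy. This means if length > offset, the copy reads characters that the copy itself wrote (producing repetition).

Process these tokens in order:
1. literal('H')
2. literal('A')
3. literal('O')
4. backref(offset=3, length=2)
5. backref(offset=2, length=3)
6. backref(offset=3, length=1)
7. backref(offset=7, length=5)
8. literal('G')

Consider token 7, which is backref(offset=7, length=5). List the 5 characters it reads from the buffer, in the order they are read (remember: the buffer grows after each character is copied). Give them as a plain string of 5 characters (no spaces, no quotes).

Answer: OHAHA

Derivation:
Token 1: literal('H'). Output: "H"
Token 2: literal('A'). Output: "HA"
Token 3: literal('O'). Output: "HAO"
Token 4: backref(off=3, len=2). Copied 'HA' from pos 0. Output: "HAOHA"
Token 5: backref(off=2, len=3) (overlapping!). Copied 'HAH' from pos 3. Output: "HAOHAHAH"
Token 6: backref(off=3, len=1). Copied 'H' from pos 5. Output: "HAOHAHAHH"
Token 7: backref(off=7, len=5). Buffer before: "HAOHAHAHH" (len 9)
  byte 1: read out[2]='O', append. Buffer now: "HAOHAHAHHO"
  byte 2: read out[3]='H', append. Buffer now: "HAOHAHAHHOH"
  byte 3: read out[4]='A', append. Buffer now: "HAOHAHAHHOHA"
  byte 4: read out[5]='H', append. Buffer now: "HAOHAHAHHOHAH"
  byte 5: read out[6]='A', append. Buffer now: "HAOHAHAHHOHAHA"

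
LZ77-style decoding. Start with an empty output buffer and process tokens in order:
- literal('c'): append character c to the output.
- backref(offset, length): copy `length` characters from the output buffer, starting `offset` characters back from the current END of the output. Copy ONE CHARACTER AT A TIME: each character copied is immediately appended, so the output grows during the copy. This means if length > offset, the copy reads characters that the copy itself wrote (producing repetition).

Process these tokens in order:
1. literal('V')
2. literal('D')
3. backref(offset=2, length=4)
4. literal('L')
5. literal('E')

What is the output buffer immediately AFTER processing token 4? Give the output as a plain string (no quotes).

Answer: VDVDVDL

Derivation:
Token 1: literal('V'). Output: "V"
Token 2: literal('D'). Output: "VD"
Token 3: backref(off=2, len=4) (overlapping!). Copied 'VDVD' from pos 0. Output: "VDVDVD"
Token 4: literal('L'). Output: "VDVDVDL"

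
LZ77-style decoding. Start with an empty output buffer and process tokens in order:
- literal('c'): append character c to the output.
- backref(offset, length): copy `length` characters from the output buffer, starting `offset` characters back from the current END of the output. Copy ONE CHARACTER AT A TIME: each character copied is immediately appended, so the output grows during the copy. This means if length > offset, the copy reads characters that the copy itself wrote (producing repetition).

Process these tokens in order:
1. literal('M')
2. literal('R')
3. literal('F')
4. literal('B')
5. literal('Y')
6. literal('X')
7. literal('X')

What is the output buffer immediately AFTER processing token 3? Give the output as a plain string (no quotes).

Token 1: literal('M'). Output: "M"
Token 2: literal('R'). Output: "MR"
Token 3: literal('F'). Output: "MRF"

Answer: MRF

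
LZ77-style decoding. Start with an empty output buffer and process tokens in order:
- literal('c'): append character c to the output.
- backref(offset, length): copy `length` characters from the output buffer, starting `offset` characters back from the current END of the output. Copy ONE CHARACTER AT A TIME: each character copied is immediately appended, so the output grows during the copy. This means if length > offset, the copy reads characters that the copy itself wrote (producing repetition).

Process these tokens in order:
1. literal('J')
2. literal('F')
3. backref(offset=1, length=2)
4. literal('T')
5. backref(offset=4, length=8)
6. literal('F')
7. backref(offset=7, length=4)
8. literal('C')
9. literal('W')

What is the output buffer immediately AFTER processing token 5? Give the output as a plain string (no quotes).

Answer: JFFFTFFFTFFFT

Derivation:
Token 1: literal('J'). Output: "J"
Token 2: literal('F'). Output: "JF"
Token 3: backref(off=1, len=2) (overlapping!). Copied 'FF' from pos 1. Output: "JFFF"
Token 4: literal('T'). Output: "JFFFT"
Token 5: backref(off=4, len=8) (overlapping!). Copied 'FFFTFFFT' from pos 1. Output: "JFFFTFFFTFFFT"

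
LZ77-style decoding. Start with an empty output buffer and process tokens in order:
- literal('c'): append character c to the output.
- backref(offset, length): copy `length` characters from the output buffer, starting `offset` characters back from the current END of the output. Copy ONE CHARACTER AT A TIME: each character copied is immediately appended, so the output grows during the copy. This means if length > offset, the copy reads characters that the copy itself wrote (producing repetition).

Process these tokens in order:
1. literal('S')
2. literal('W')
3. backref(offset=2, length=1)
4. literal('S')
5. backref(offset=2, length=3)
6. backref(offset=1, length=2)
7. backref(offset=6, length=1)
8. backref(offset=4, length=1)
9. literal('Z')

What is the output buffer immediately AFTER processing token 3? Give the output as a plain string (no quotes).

Token 1: literal('S'). Output: "S"
Token 2: literal('W'). Output: "SW"
Token 3: backref(off=2, len=1). Copied 'S' from pos 0. Output: "SWS"

Answer: SWS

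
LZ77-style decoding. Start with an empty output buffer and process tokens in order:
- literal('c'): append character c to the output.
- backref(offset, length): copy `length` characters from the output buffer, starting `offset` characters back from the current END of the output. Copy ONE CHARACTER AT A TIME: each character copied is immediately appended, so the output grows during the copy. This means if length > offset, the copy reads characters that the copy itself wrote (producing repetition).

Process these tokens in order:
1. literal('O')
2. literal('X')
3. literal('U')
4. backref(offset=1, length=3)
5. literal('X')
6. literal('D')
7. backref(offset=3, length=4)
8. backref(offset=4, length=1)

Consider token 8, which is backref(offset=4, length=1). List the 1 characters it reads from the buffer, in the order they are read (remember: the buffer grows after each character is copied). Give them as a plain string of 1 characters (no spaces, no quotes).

Answer: U

Derivation:
Token 1: literal('O'). Output: "O"
Token 2: literal('X'). Output: "OX"
Token 3: literal('U'). Output: "OXU"
Token 4: backref(off=1, len=3) (overlapping!). Copied 'UUU' from pos 2. Output: "OXUUUU"
Token 5: literal('X'). Output: "OXUUUUX"
Token 6: literal('D'). Output: "OXUUUUXD"
Token 7: backref(off=3, len=4) (overlapping!). Copied 'UXDU' from pos 5. Output: "OXUUUUXDUXDU"
Token 8: backref(off=4, len=1). Buffer before: "OXUUUUXDUXDU" (len 12)
  byte 1: read out[8]='U', append. Buffer now: "OXUUUUXDUXDUU"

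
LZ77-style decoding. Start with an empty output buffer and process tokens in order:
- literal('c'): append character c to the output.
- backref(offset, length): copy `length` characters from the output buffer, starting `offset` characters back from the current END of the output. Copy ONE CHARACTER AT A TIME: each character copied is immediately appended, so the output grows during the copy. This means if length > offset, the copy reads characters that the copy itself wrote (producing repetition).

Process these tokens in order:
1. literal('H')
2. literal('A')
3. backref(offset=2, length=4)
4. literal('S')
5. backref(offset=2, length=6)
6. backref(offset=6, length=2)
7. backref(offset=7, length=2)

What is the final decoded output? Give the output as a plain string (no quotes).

Token 1: literal('H'). Output: "H"
Token 2: literal('A'). Output: "HA"
Token 3: backref(off=2, len=4) (overlapping!). Copied 'HAHA' from pos 0. Output: "HAHAHA"
Token 4: literal('S'). Output: "HAHAHAS"
Token 5: backref(off=2, len=6) (overlapping!). Copied 'ASASAS' from pos 5. Output: "HAHAHASASASAS"
Token 6: backref(off=6, len=2). Copied 'AS' from pos 7. Output: "HAHAHASASASASAS"
Token 7: backref(off=7, len=2). Copied 'SA' from pos 8. Output: "HAHAHASASASASASSA"

Answer: HAHAHASASASASASSA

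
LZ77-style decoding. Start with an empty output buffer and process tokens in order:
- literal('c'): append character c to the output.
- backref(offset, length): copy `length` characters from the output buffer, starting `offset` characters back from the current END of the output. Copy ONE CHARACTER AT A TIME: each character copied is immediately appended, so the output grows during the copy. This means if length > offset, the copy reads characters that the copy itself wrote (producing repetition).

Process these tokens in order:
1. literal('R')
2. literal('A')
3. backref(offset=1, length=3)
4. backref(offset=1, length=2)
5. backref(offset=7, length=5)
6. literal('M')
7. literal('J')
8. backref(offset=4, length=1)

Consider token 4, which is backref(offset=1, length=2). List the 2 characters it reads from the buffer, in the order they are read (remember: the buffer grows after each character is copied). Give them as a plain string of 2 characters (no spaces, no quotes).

Answer: AA

Derivation:
Token 1: literal('R'). Output: "R"
Token 2: literal('A'). Output: "RA"
Token 3: backref(off=1, len=3) (overlapping!). Copied 'AAA' from pos 1. Output: "RAAAA"
Token 4: backref(off=1, len=2). Buffer before: "RAAAA" (len 5)
  byte 1: read out[4]='A', append. Buffer now: "RAAAAA"
  byte 2: read out[5]='A', append. Buffer now: "RAAAAAA"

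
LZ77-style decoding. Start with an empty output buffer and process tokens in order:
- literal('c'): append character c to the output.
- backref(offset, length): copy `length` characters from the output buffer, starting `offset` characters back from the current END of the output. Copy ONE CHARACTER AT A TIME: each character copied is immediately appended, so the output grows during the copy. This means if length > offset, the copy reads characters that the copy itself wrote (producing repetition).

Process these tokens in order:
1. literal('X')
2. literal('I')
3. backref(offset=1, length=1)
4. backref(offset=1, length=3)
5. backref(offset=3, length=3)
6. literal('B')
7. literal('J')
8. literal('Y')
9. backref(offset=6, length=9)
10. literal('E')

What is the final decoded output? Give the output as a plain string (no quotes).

Token 1: literal('X'). Output: "X"
Token 2: literal('I'). Output: "XI"
Token 3: backref(off=1, len=1). Copied 'I' from pos 1. Output: "XII"
Token 4: backref(off=1, len=3) (overlapping!). Copied 'III' from pos 2. Output: "XIIIII"
Token 5: backref(off=3, len=3). Copied 'III' from pos 3. Output: "XIIIIIIII"
Token 6: literal('B'). Output: "XIIIIIIIIB"
Token 7: literal('J'). Output: "XIIIIIIIIBJ"
Token 8: literal('Y'). Output: "XIIIIIIIIBJY"
Token 9: backref(off=6, len=9) (overlapping!). Copied 'IIIBJYIII' from pos 6. Output: "XIIIIIIIIBJYIIIBJYIII"
Token 10: literal('E'). Output: "XIIIIIIIIBJYIIIBJYIIIE"

Answer: XIIIIIIIIBJYIIIBJYIIIE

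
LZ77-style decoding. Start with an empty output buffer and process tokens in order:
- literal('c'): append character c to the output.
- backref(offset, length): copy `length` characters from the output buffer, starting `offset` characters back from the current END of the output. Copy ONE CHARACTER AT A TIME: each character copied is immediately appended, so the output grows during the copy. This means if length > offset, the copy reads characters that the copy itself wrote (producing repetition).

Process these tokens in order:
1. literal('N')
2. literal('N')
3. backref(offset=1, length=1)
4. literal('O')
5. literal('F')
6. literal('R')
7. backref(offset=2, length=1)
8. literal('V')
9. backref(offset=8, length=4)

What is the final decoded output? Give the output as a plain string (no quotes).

Token 1: literal('N'). Output: "N"
Token 2: literal('N'). Output: "NN"
Token 3: backref(off=1, len=1). Copied 'N' from pos 1. Output: "NNN"
Token 4: literal('O'). Output: "NNNO"
Token 5: literal('F'). Output: "NNNOF"
Token 6: literal('R'). Output: "NNNOFR"
Token 7: backref(off=2, len=1). Copied 'F' from pos 4. Output: "NNNOFRF"
Token 8: literal('V'). Output: "NNNOFRFV"
Token 9: backref(off=8, len=4). Copied 'NNNO' from pos 0. Output: "NNNOFRFVNNNO"

Answer: NNNOFRFVNNNO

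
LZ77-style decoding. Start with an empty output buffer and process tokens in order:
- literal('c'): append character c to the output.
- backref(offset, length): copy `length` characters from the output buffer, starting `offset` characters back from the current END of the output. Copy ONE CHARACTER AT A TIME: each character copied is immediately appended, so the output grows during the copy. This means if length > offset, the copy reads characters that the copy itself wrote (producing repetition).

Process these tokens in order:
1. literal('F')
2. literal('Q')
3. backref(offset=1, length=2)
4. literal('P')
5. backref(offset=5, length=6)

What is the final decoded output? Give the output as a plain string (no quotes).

Token 1: literal('F'). Output: "F"
Token 2: literal('Q'). Output: "FQ"
Token 3: backref(off=1, len=2) (overlapping!). Copied 'QQ' from pos 1. Output: "FQQQ"
Token 4: literal('P'). Output: "FQQQP"
Token 5: backref(off=5, len=6) (overlapping!). Copied 'FQQQPF' from pos 0. Output: "FQQQPFQQQPF"

Answer: FQQQPFQQQPF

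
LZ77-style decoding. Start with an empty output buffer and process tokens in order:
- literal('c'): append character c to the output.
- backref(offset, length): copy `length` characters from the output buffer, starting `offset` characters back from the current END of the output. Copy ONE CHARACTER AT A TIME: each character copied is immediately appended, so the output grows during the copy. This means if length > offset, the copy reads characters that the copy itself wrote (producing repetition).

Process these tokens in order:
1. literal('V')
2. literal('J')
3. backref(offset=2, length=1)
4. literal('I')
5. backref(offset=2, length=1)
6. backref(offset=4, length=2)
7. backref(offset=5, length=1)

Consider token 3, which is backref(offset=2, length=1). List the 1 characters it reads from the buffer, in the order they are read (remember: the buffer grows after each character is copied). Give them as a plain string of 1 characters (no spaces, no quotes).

Answer: V

Derivation:
Token 1: literal('V'). Output: "V"
Token 2: literal('J'). Output: "VJ"
Token 3: backref(off=2, len=1). Buffer before: "VJ" (len 2)
  byte 1: read out[0]='V', append. Buffer now: "VJV"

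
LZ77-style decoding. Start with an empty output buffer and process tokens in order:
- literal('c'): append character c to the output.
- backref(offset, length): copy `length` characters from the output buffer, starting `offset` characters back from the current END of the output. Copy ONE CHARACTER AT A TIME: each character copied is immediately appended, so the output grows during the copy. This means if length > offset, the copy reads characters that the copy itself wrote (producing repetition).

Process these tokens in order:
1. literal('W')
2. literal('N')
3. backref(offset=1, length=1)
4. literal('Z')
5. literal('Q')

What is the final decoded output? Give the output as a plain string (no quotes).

Answer: WNNZQ

Derivation:
Token 1: literal('W'). Output: "W"
Token 2: literal('N'). Output: "WN"
Token 3: backref(off=1, len=1). Copied 'N' from pos 1. Output: "WNN"
Token 4: literal('Z'). Output: "WNNZ"
Token 5: literal('Q'). Output: "WNNZQ"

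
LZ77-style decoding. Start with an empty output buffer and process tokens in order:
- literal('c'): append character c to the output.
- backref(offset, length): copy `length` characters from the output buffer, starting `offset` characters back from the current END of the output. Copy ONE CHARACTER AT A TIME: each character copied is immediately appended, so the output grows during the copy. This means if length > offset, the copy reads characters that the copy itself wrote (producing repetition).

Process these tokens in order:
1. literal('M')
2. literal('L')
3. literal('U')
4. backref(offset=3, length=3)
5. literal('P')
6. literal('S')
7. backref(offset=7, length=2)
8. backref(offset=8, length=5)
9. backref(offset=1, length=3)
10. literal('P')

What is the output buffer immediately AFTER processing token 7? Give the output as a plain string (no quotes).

Answer: MLUMLUPSLU

Derivation:
Token 1: literal('M'). Output: "M"
Token 2: literal('L'). Output: "ML"
Token 3: literal('U'). Output: "MLU"
Token 4: backref(off=3, len=3). Copied 'MLU' from pos 0. Output: "MLUMLU"
Token 5: literal('P'). Output: "MLUMLUP"
Token 6: literal('S'). Output: "MLUMLUPS"
Token 7: backref(off=7, len=2). Copied 'LU' from pos 1. Output: "MLUMLUPSLU"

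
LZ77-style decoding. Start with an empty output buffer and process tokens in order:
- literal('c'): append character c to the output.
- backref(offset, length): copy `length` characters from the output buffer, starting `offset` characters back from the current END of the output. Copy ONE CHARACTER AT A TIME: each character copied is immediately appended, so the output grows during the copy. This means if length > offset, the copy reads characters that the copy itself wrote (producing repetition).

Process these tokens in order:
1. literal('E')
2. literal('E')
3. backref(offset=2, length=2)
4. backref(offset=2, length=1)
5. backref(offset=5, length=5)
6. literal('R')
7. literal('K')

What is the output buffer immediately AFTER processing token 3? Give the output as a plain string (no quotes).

Answer: EEEE

Derivation:
Token 1: literal('E'). Output: "E"
Token 2: literal('E'). Output: "EE"
Token 3: backref(off=2, len=2). Copied 'EE' from pos 0. Output: "EEEE"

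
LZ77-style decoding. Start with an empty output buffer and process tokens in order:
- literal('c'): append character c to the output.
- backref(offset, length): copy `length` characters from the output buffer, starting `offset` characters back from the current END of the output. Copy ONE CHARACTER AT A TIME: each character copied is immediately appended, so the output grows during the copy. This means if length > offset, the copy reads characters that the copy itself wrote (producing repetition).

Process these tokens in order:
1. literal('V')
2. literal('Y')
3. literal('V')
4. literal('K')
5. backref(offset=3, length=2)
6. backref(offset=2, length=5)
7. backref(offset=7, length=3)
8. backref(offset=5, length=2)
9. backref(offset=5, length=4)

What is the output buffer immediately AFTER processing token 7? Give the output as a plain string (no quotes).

Token 1: literal('V'). Output: "V"
Token 2: literal('Y'). Output: "VY"
Token 3: literal('V'). Output: "VYV"
Token 4: literal('K'). Output: "VYVK"
Token 5: backref(off=3, len=2). Copied 'YV' from pos 1. Output: "VYVKYV"
Token 6: backref(off=2, len=5) (overlapping!). Copied 'YVYVY' from pos 4. Output: "VYVKYVYVYVY"
Token 7: backref(off=7, len=3). Copied 'YVY' from pos 4. Output: "VYVKYVYVYVYYVY"

Answer: VYVKYVYVYVYYVY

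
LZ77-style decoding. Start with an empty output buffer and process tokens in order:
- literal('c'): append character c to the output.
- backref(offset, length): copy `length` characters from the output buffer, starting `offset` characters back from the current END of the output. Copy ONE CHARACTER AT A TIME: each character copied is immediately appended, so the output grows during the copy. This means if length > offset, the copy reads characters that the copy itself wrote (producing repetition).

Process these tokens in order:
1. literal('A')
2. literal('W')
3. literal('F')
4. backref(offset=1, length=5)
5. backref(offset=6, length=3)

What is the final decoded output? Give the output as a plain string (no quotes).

Answer: AWFFFFFFFFF

Derivation:
Token 1: literal('A'). Output: "A"
Token 2: literal('W'). Output: "AW"
Token 3: literal('F'). Output: "AWF"
Token 4: backref(off=1, len=5) (overlapping!). Copied 'FFFFF' from pos 2. Output: "AWFFFFFF"
Token 5: backref(off=6, len=3). Copied 'FFF' from pos 2. Output: "AWFFFFFFFFF"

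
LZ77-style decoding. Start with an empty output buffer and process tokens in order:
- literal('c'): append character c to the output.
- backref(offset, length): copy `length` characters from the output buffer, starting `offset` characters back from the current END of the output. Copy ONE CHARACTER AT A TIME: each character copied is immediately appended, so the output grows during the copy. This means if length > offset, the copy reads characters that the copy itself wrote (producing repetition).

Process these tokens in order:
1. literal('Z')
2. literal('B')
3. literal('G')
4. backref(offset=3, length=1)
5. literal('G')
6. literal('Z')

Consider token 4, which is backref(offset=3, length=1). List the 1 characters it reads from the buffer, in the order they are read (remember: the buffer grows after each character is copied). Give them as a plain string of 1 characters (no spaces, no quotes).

Answer: Z

Derivation:
Token 1: literal('Z'). Output: "Z"
Token 2: literal('B'). Output: "ZB"
Token 3: literal('G'). Output: "ZBG"
Token 4: backref(off=3, len=1). Buffer before: "ZBG" (len 3)
  byte 1: read out[0]='Z', append. Buffer now: "ZBGZ"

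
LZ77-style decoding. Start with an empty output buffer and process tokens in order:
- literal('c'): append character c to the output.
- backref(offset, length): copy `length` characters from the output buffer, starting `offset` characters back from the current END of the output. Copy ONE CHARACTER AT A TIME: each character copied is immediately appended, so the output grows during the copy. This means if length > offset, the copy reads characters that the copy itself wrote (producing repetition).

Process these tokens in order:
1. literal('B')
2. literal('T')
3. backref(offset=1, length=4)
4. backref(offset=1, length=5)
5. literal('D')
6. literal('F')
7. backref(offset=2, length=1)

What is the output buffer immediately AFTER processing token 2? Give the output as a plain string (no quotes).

Token 1: literal('B'). Output: "B"
Token 2: literal('T'). Output: "BT"

Answer: BT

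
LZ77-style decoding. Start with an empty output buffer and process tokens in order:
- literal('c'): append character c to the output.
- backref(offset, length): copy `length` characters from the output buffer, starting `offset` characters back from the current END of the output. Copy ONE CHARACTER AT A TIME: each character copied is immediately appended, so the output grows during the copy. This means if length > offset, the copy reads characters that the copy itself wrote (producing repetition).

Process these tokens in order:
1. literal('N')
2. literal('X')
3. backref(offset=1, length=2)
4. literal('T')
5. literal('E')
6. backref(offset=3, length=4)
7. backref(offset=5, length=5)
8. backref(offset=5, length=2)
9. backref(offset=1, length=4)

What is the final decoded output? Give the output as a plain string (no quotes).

Answer: NXXXTEXTEXEXTEXEXXXXX

Derivation:
Token 1: literal('N'). Output: "N"
Token 2: literal('X'). Output: "NX"
Token 3: backref(off=1, len=2) (overlapping!). Copied 'XX' from pos 1. Output: "NXXX"
Token 4: literal('T'). Output: "NXXXT"
Token 5: literal('E'). Output: "NXXXTE"
Token 6: backref(off=3, len=4) (overlapping!). Copied 'XTEX' from pos 3. Output: "NXXXTEXTEX"
Token 7: backref(off=5, len=5). Copied 'EXTEX' from pos 5. Output: "NXXXTEXTEXEXTEX"
Token 8: backref(off=5, len=2). Copied 'EX' from pos 10. Output: "NXXXTEXTEXEXTEXEX"
Token 9: backref(off=1, len=4) (overlapping!). Copied 'XXXX' from pos 16. Output: "NXXXTEXTEXEXTEXEXXXXX"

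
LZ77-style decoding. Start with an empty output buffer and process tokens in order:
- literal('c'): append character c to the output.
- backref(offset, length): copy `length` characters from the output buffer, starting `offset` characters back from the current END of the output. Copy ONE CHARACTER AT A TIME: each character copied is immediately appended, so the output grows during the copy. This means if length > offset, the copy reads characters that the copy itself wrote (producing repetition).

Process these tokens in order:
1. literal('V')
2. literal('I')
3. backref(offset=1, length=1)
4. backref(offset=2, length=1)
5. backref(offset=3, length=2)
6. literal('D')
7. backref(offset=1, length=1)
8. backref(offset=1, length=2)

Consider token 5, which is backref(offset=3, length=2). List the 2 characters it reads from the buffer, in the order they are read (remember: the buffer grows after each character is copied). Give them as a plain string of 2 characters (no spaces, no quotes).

Token 1: literal('V'). Output: "V"
Token 2: literal('I'). Output: "VI"
Token 3: backref(off=1, len=1). Copied 'I' from pos 1. Output: "VII"
Token 4: backref(off=2, len=1). Copied 'I' from pos 1. Output: "VIII"
Token 5: backref(off=3, len=2). Buffer before: "VIII" (len 4)
  byte 1: read out[1]='I', append. Buffer now: "VIIII"
  byte 2: read out[2]='I', append. Buffer now: "VIIIII"

Answer: II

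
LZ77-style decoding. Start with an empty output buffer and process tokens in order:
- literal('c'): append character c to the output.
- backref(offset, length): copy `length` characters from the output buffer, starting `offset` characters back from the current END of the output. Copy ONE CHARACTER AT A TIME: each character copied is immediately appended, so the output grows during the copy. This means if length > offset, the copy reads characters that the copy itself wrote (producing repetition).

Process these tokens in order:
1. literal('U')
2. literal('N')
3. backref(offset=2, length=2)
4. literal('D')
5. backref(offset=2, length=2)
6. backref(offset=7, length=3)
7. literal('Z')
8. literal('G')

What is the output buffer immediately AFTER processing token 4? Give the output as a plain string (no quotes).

Token 1: literal('U'). Output: "U"
Token 2: literal('N'). Output: "UN"
Token 3: backref(off=2, len=2). Copied 'UN' from pos 0. Output: "UNUN"
Token 4: literal('D'). Output: "UNUND"

Answer: UNUND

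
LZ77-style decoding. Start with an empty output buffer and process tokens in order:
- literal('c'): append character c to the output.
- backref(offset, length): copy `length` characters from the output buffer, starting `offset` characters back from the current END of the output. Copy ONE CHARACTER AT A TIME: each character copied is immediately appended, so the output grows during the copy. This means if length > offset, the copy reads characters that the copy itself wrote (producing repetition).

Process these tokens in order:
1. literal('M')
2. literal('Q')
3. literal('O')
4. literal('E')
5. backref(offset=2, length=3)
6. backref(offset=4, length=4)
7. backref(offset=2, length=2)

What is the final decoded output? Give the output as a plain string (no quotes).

Answer: MQOEOEOEOEOEO

Derivation:
Token 1: literal('M'). Output: "M"
Token 2: literal('Q'). Output: "MQ"
Token 3: literal('O'). Output: "MQO"
Token 4: literal('E'). Output: "MQOE"
Token 5: backref(off=2, len=3) (overlapping!). Copied 'OEO' from pos 2. Output: "MQOEOEO"
Token 6: backref(off=4, len=4). Copied 'EOEO' from pos 3. Output: "MQOEOEOEOEO"
Token 7: backref(off=2, len=2). Copied 'EO' from pos 9. Output: "MQOEOEOEOEOEO"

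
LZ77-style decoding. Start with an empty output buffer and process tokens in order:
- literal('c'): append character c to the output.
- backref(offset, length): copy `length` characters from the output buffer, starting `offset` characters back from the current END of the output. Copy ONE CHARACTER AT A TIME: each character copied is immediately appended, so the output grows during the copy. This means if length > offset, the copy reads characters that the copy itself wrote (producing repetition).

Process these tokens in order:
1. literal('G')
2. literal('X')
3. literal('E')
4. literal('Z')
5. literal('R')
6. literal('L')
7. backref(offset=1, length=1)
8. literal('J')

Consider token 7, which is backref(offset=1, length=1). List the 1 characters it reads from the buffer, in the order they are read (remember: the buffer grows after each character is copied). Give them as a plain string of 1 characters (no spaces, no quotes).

Token 1: literal('G'). Output: "G"
Token 2: literal('X'). Output: "GX"
Token 3: literal('E'). Output: "GXE"
Token 4: literal('Z'). Output: "GXEZ"
Token 5: literal('R'). Output: "GXEZR"
Token 6: literal('L'). Output: "GXEZRL"
Token 7: backref(off=1, len=1). Buffer before: "GXEZRL" (len 6)
  byte 1: read out[5]='L', append. Buffer now: "GXEZRLL"

Answer: L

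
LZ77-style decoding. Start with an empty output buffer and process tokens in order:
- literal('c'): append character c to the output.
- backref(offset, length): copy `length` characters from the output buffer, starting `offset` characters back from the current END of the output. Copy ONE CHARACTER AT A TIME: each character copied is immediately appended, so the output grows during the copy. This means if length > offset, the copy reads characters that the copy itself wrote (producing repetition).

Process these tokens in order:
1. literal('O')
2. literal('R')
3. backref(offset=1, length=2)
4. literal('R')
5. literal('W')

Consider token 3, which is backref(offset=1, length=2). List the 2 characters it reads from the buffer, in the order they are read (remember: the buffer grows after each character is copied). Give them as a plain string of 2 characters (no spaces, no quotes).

Answer: RR

Derivation:
Token 1: literal('O'). Output: "O"
Token 2: literal('R'). Output: "OR"
Token 3: backref(off=1, len=2). Buffer before: "OR" (len 2)
  byte 1: read out[1]='R', append. Buffer now: "ORR"
  byte 2: read out[2]='R', append. Buffer now: "ORRR"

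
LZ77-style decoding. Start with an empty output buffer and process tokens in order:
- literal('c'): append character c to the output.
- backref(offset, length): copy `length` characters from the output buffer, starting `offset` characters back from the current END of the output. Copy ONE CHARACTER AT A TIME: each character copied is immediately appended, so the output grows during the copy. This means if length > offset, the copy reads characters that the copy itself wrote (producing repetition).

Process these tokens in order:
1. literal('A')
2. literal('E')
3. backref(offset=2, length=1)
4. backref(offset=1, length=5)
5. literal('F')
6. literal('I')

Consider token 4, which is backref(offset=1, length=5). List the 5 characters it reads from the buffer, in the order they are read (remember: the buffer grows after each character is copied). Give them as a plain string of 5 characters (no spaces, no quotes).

Answer: AAAAA

Derivation:
Token 1: literal('A'). Output: "A"
Token 2: literal('E'). Output: "AE"
Token 3: backref(off=2, len=1). Copied 'A' from pos 0. Output: "AEA"
Token 4: backref(off=1, len=5). Buffer before: "AEA" (len 3)
  byte 1: read out[2]='A', append. Buffer now: "AEAA"
  byte 2: read out[3]='A', append. Buffer now: "AEAAA"
  byte 3: read out[4]='A', append. Buffer now: "AEAAAA"
  byte 4: read out[5]='A', append. Buffer now: "AEAAAAA"
  byte 5: read out[6]='A', append. Buffer now: "AEAAAAAA"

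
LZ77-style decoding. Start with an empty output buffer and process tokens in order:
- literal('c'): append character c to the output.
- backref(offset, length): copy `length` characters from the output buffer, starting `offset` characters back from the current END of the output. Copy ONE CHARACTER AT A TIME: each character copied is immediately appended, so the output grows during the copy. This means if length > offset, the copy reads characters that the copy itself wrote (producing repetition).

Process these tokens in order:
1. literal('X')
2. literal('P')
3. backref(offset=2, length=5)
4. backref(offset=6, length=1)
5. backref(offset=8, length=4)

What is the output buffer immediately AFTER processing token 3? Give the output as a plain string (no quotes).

Token 1: literal('X'). Output: "X"
Token 2: literal('P'). Output: "XP"
Token 3: backref(off=2, len=5) (overlapping!). Copied 'XPXPX' from pos 0. Output: "XPXPXPX"

Answer: XPXPXPX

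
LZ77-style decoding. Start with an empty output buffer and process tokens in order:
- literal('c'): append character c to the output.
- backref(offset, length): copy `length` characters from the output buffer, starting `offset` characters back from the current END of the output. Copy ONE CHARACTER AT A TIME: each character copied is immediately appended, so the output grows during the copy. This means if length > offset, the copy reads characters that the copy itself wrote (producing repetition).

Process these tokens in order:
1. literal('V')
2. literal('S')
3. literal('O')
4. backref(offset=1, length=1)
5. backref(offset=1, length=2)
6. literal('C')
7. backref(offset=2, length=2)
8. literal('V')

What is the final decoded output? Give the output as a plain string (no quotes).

Token 1: literal('V'). Output: "V"
Token 2: literal('S'). Output: "VS"
Token 3: literal('O'). Output: "VSO"
Token 4: backref(off=1, len=1). Copied 'O' from pos 2. Output: "VSOO"
Token 5: backref(off=1, len=2) (overlapping!). Copied 'OO' from pos 3. Output: "VSOOOO"
Token 6: literal('C'). Output: "VSOOOOC"
Token 7: backref(off=2, len=2). Copied 'OC' from pos 5. Output: "VSOOOOCOC"
Token 8: literal('V'). Output: "VSOOOOCOCV"

Answer: VSOOOOCOCV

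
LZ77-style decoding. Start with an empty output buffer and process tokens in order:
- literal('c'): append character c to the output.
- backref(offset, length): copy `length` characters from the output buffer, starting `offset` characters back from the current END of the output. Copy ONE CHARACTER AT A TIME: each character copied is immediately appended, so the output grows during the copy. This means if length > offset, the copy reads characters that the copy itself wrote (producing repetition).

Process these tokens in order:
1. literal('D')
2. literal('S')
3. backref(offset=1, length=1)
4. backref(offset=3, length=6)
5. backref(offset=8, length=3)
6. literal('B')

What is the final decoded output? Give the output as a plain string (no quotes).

Answer: DSSDSSDSSSSDB

Derivation:
Token 1: literal('D'). Output: "D"
Token 2: literal('S'). Output: "DS"
Token 3: backref(off=1, len=1). Copied 'S' from pos 1. Output: "DSS"
Token 4: backref(off=3, len=6) (overlapping!). Copied 'DSSDSS' from pos 0. Output: "DSSDSSDSS"
Token 5: backref(off=8, len=3). Copied 'SSD' from pos 1. Output: "DSSDSSDSSSSD"
Token 6: literal('B'). Output: "DSSDSSDSSSSDB"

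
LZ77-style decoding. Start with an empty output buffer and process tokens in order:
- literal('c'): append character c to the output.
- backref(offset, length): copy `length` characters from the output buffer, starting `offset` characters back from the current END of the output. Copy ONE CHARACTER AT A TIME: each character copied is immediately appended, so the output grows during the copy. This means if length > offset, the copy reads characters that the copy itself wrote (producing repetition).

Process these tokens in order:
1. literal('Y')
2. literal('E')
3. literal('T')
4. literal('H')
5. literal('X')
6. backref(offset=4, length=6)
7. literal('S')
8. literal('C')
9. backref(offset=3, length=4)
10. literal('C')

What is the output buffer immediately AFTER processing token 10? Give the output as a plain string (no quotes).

Answer: YETHXETHXETSCTSCTC

Derivation:
Token 1: literal('Y'). Output: "Y"
Token 2: literal('E'). Output: "YE"
Token 3: literal('T'). Output: "YET"
Token 4: literal('H'). Output: "YETH"
Token 5: literal('X'). Output: "YETHX"
Token 6: backref(off=4, len=6) (overlapping!). Copied 'ETHXET' from pos 1. Output: "YETHXETHXET"
Token 7: literal('S'). Output: "YETHXETHXETS"
Token 8: literal('C'). Output: "YETHXETHXETSC"
Token 9: backref(off=3, len=4) (overlapping!). Copied 'TSCT' from pos 10. Output: "YETHXETHXETSCTSCT"
Token 10: literal('C'). Output: "YETHXETHXETSCTSCTC"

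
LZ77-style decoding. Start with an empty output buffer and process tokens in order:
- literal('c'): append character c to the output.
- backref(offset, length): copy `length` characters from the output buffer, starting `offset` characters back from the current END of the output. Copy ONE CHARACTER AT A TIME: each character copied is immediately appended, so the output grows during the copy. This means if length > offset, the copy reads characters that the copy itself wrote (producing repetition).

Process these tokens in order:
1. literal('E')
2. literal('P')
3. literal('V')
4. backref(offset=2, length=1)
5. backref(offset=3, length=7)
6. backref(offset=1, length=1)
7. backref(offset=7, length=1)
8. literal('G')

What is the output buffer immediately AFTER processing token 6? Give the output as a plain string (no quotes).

Answer: EPVPPVPPVPPP

Derivation:
Token 1: literal('E'). Output: "E"
Token 2: literal('P'). Output: "EP"
Token 3: literal('V'). Output: "EPV"
Token 4: backref(off=2, len=1). Copied 'P' from pos 1. Output: "EPVP"
Token 5: backref(off=3, len=7) (overlapping!). Copied 'PVPPVPP' from pos 1. Output: "EPVPPVPPVPP"
Token 6: backref(off=1, len=1). Copied 'P' from pos 10. Output: "EPVPPVPPVPPP"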